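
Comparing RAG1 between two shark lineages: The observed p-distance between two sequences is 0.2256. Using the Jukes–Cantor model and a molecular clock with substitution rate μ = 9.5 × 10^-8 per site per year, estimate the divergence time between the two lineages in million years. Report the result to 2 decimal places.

1.41

d = −(3/4) ln(1 − 4p/3) = −0.75 ln(1 − 0.3008) = −0.75 ln(0.6992)
  = −0.75 × (-0.357818) = 0.268364 substitutions/site.
Under a molecular clock d = 2μt, so t = d/(2μ) = 0.268364 / (2 × 9.5 × 10^-8) = 1.41 million years.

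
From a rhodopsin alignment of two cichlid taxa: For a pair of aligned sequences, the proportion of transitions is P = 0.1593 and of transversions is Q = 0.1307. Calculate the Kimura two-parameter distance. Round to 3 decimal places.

Under the Kimura two-parameter model, d = −½ ln(1 − 2P − Q) − ¼ ln(1 − 2Q).
1 − 2P − Q = 0.5507, giving −½ ln(0.5507) = 0.298283.
1 − 2Q = 0.7386, giving −¼ ln(0.7386) = 0.075750.
d = 0.298283 + 0.075750 = 0.374033.

0.374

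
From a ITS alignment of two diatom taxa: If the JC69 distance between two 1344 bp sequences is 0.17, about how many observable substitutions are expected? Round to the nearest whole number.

204

Invert JC69: p = (3/4)(1 − e^(−4d/3)) = 0.75 × (1 − e^(-0.226667)) = 0.75 × (1 − 0.797186) = 0.152111.
Expected differing sites = pL ≈ 0.152111 × 1344 = 204.437184 ≈ 204.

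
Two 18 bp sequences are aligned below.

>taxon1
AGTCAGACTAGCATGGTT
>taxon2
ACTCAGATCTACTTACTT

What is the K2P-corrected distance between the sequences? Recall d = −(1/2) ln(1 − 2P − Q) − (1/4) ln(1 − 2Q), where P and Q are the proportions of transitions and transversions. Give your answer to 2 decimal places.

0.70

Of 18 sites, 4 differences are transitions and 4 are transversions, so P = 4/18 ≈ 0.222222 and Q = 4/18 ≈ 0.222222.
Under the Kimura two-parameter model, d = −½ ln(1 − 2P − Q) − ¼ ln(1 − 2Q).
1 − 2P − Q = 0.333334, giving −½ ln(0.333334) = 0.549305.
1 − 2Q = 0.555556, giving −¼ ln(0.555556) = 0.146946.
d = 0.549305 + 0.146946 = 0.696251.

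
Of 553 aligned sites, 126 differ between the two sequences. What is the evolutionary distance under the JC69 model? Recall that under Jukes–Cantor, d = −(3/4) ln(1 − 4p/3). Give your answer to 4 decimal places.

p = 126/553 ≈ 0.227848.
d = −(3/4) ln(1 − 4p/3) = −0.75 ln(1 − 0.303797) = −0.75 ln(0.696203)
  = −0.75 × (-0.362114) = 0.271586 substitutions/site.

0.2716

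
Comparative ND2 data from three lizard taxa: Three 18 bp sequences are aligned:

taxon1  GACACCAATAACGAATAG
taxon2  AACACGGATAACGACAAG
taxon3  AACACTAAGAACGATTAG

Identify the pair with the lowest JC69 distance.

taxon1 and taxon3

taxon1–taxon2: 5/18 differ, p = 0.278, d = 0.347.
taxon1–taxon3: 4/18 differ, p = 0.222, d = 0.264.
taxon2–taxon3: 5/18 differ, p = 0.278, d = 0.347.
The smallest distance is between taxon1 and taxon3.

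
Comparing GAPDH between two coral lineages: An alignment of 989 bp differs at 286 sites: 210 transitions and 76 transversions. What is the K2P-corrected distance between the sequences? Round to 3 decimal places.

0.390

P = 210/989 ≈ 0.212336 and Q = 76/989 ≈ 0.076845.
Under the Kimura two-parameter model, d = −½ ln(1 − 2P − Q) − ¼ ln(1 − 2Q).
1 − 2P − Q = 0.498483, giving −½ ln(0.498483) = 0.348093.
1 − 2Q = 0.84631, giving −¼ ln(0.84631) = 0.041717.
d = 0.348093 + 0.041717 = 0.389810.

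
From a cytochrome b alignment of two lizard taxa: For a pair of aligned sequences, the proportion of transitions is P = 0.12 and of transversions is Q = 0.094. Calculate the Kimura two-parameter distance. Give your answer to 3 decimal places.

0.255

Under the Kimura two-parameter model, d = −½ ln(1 − 2P − Q) − ¼ ln(1 − 2Q).
1 − 2P − Q = 0.666, giving −½ ln(0.666) = 0.203233.
1 − 2Q = 0.812, giving −¼ ln(0.812) = 0.052064.
d = 0.203233 + 0.052064 = 0.255297.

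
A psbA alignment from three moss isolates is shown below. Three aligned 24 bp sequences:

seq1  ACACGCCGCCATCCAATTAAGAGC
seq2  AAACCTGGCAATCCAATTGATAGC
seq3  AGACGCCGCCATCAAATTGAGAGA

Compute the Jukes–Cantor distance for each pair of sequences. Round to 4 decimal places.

d(seq1,seq2) = 0.3694, d(seq1,seq3) = 0.1885, d(seq2,seq3) = 0.4408

seq1–seq2: 7/24 sites differ → p ≈ 0.291667, d = −0.75 ln(1 − 0.388889) = 0.369358 ≈ 0.3694.
seq1–seq3: 4/24 sites differ → p ≈ 0.166667, d = −0.75 ln(1 − 0.222223) = 0.188487 ≈ 0.1885.
seq2–seq3: 8/24 sites differ → p ≈ 0.333333, d = −0.75 ln(1 − 0.444444) = 0.440839 ≈ 0.4408.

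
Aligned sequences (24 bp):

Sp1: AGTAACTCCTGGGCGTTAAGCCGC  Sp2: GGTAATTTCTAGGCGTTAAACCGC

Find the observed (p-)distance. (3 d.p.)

The sequences differ at 5 of 24 positions (sites 1, 6, 8, 11, 20).
p = 5/24 = 0.208333… ≈ 0.208 (to 3 d.p.).

0.208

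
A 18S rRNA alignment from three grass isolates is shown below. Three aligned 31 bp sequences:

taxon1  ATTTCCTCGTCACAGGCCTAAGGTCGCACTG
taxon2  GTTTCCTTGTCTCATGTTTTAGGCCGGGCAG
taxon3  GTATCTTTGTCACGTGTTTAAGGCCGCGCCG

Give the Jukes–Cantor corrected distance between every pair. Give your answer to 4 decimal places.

d(taxon1,taxon2) = 0.4806, d(taxon1,taxon3) = 0.4806, d(taxon2,taxon3) = 0.2687

taxon1–taxon2: 11/31 sites differ → p ≈ 0.354839, d = −0.75 ln(1 − 0.473119) = 0.480585 ≈ 0.4806.
taxon1–taxon3: 11/31 sites differ → p ≈ 0.354839, d = −0.75 ln(1 − 0.473119) = 0.480585 ≈ 0.4806.
taxon2–taxon3: 7/31 sites differ → p ≈ 0.225806, d = −0.75 ln(1 − 0.301075) = 0.268659 ≈ 0.2687.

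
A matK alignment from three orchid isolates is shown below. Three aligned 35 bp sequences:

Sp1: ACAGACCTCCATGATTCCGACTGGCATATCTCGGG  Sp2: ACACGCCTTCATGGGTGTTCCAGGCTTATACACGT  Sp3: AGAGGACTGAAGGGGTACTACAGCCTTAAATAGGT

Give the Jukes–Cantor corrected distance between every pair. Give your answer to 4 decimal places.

d(Sp1,Sp2) = 0.7053, d(Sp1,Sp3) = 0.7823, d(Sp2,Sp3) = 0.5128

Sp1–Sp2: 16/35 sites differ → p ≈ 0.457143, d = −0.75 ln(1 − 0.609524) = 0.705292 ≈ 0.7053.
Sp1–Sp3: 17/35 sites differ → p ≈ 0.485714, d = −0.75 ln(1 − 0.647619) = 0.782282 ≈ 0.7823.
Sp2–Sp3: 13/35 sites differ → p ≈ 0.371429, d = −0.75 ln(1 − 0.495239) = 0.512753 ≈ 0.5128.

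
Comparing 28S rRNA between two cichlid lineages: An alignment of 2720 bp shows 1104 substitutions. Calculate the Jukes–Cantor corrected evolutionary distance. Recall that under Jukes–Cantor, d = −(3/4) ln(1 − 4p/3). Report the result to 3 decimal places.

p = 1104/2720 ≈ 0.405882.
d = −(3/4) ln(1 − 4p/3) = −0.75 ln(1 − 0.541176) = −0.75 ln(0.458824)
  = −0.75 × (-0.779089) = 0.584317 substitutions/site.

0.584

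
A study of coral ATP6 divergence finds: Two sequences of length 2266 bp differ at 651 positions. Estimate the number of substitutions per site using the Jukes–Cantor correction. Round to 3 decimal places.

0.362

p = 651/2266 ≈ 0.28729.
d = −(3/4) ln(1 − 4p/3) = −0.75 ln(1 − 0.383053) = −0.75 ln(0.616947)
  = −0.75 × (-0.482972) = 0.362229 substitutions/site.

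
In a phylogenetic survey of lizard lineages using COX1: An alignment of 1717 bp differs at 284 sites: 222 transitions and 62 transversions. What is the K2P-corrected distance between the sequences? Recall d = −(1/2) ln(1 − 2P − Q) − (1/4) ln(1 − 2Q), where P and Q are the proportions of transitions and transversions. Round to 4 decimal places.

P = 222/1717 ≈ 0.129295 and Q = 62/1717 ≈ 0.036109.
Under the Kimura two-parameter model, d = −½ ln(1 − 2P − Q) − ¼ ln(1 − 2Q).
1 − 2P − Q = 0.705301, giving −½ ln(0.705301) = 0.174565.
1 − 2Q = 0.927782, giving −¼ ln(0.927782) = 0.018740.
d = 0.174565 + 0.018740 = 0.193305.

0.1933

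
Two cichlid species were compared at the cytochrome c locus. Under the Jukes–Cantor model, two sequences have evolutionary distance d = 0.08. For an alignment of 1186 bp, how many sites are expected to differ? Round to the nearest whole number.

90

Invert JC69: p = (3/4)(1 − e^(−4d/3)) = 0.75 × (1 − e^(-0.106667)) = 0.75 × (1 − 0.898825) = 0.075881.
Expected differing sites = pL ≈ 0.075881 × 1186 = 89.994866 ≈ 90.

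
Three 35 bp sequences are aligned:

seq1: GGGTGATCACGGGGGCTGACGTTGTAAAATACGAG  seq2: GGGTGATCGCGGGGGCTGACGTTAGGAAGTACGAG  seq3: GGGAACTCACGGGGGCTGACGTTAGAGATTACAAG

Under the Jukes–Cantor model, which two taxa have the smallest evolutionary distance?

seq1 and seq2

seq1–seq2: 5/35 differ, p = 0.143, d = 0.158.
seq1–seq3: 8/35 differ, p = 0.229, d = 0.273.
seq2–seq3: 8/35 differ, p = 0.229, d = 0.273.
The smallest distance is between seq1 and seq2.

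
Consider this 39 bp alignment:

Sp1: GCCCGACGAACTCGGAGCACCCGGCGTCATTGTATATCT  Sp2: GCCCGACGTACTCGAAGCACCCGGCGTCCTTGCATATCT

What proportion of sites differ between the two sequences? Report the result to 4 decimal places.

The sequences differ at 4 of 39 positions (sites 9, 15, 29, 33).
p = 4/39 = 0.102564… ≈ 0.1026 (to 4 d.p.).

0.1026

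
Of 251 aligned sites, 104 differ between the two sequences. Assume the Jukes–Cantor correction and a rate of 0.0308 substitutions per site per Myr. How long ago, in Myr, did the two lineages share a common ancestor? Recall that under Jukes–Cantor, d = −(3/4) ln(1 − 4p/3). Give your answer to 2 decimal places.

9.79

p = 104/251 ≈ 0.414343.
d = −(3/4) ln(1 − 4p/3) = −0.75 ln(1 − 0.552457) = −0.75 ln(0.447543)
  = −0.75 × (-0.803983) = 0.602987 substitutions/site.
Under a molecular clock d = 2μt, so t = d/(2μ) = 0.602987 / (2 × 0.0308) = 9.79 Myr.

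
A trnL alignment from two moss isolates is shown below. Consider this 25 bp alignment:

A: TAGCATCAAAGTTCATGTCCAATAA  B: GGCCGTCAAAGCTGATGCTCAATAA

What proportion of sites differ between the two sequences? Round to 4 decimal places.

The sequences differ at 8 of 25 positions (sites 1, 2, 3, 5, 12, 14, 18, 19).
p = 8/25 = 0.3200.

0.3200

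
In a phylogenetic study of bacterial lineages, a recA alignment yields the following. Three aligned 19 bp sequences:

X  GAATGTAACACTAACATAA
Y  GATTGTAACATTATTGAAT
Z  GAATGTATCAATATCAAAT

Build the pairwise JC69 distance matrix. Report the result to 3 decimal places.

d(X,Y) = 0.507, d(X,Z) = 0.324, d(Y,Z) = 0.324

X–Y: 7/19 sites differ → p ≈ 0.368421, d = −0.75 ln(1 − 0.491228) = 0.506816 ≈ 0.507.
X–Z: 5/19 sites differ → p ≈ 0.263158, d = −0.75 ln(1 − 0.350877) = 0.324100 ≈ 0.324.
Y–Z: 5/19 sites differ → p ≈ 0.263158, d = −0.75 ln(1 − 0.350877) = 0.324100 ≈ 0.324.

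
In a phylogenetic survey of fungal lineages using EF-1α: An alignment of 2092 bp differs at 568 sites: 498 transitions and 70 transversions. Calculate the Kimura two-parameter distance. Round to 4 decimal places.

P = 498/2092 ≈ 0.23805 and Q = 70/2092 ≈ 0.033461.
Under the Kimura two-parameter model, d = −½ ln(1 − 2P − Q) − ¼ ln(1 − 2Q).
1 − 2P − Q = 0.490439, giving −½ ln(0.490439) = 0.356227.
1 − 2Q = 0.933078, giving −¼ ln(0.933078) = 0.017317.
d = 0.356227 + 0.017317 = 0.373544.

0.3735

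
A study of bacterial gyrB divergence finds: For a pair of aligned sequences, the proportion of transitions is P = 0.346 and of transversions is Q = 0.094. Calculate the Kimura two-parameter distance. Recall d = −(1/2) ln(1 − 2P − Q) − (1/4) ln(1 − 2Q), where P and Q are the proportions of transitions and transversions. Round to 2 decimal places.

Under the Kimura two-parameter model, d = −½ ln(1 − 2P − Q) − ¼ ln(1 − 2Q).
1 − 2P − Q = 0.214, giving −½ ln(0.214) = 0.770890.
1 − 2Q = 0.812, giving −¼ ln(0.812) = 0.052064.
d = 0.770890 + 0.052064 = 0.822954.

0.82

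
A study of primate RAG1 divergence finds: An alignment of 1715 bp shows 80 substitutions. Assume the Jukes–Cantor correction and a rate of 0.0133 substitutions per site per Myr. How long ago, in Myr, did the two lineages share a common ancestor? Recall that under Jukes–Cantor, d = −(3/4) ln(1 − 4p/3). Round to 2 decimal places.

p = 80/1715 ≈ 0.046647.
d = −(3/4) ln(1 − 4p/3) = −0.75 ln(1 − 0.062196) = −0.75 ln(0.937804)
  = −0.75 × (-0.064214) = 0.048161 substitutions/site.
Under a molecular clock d = 2μt, so t = d/(2μ) = 0.048161 / (2 × 0.0133) = 1.81 Myr.

1.81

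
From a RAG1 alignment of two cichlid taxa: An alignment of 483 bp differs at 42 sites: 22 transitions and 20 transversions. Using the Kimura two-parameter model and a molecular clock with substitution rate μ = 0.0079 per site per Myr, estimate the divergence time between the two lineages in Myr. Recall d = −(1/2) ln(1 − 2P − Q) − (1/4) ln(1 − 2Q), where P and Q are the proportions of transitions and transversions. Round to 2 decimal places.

P = 22/483 ≈ 0.045549 and Q = 20/483 ≈ 0.041408.
Under the Kimura two-parameter model, d = −½ ln(1 − 2P − Q) − ¼ ln(1 − 2Q).
1 − 2P − Q = 0.867494, giving −½ ln(0.867494) = 0.071073.
1 − 2Q = 0.917184, giving −¼ ln(0.917184) = 0.021612.
d = 0.071073 + 0.021612 = 0.092685.
Under a molecular clock d = 2μt, so t = d/(2μ) = 0.092685 / (2 × 0.0079) = 5.87 Myr.

5.87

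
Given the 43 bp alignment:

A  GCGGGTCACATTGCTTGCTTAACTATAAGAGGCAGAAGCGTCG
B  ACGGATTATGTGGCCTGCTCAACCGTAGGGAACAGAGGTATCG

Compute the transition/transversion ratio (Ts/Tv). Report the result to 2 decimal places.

Transitions are A↔G and C↔T; transversions are all other mismatches.
Transitions: 16. Transversions: 1.
R = 16/1 = 16.00.

16.00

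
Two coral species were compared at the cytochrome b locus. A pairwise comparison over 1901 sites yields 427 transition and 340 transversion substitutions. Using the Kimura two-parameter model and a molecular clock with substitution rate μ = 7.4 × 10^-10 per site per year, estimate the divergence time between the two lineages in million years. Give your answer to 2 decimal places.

P = 427/1901 ≈ 0.224619 and Q = 340/1901 ≈ 0.178853.
Under the Kimura two-parameter model, d = −½ ln(1 − 2P − Q) − ¼ ln(1 − 2Q).
1 − 2P − Q = 0.371909, giving −½ ln(0.371909) = 0.494553.
1 − 2Q = 0.642294, giving −¼ ln(0.642294) = 0.110677.
d = 0.494553 + 0.110677 = 0.605230.
Under a molecular clock d = 2μt, so t = d/(2μ) = 0.605230 / (2 × 7.4 × 10^-10) = 408.94 million years.

408.94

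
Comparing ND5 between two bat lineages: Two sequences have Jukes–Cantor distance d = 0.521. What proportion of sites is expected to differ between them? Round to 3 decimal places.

0.376

p = (3/4)(1 − e^(−4d/3)) = 0.75 × (1 − e^(-0.694667)) = 0.75 × (1 − 0.499241) = 0.375569.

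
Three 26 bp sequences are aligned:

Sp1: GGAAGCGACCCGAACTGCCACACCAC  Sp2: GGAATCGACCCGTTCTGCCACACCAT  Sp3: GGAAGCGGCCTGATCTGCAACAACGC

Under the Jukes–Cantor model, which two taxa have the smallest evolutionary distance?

Sp1 and Sp2

Sp1–Sp2: 4/26 differ, p = 0.154, d = 0.172.
Sp1–Sp3: 6/26 differ, p = 0.231, d = 0.276.
Sp2–Sp3: 8/26 differ, p = 0.308, d = 0.396.
The smallest distance is between Sp1 and Sp2.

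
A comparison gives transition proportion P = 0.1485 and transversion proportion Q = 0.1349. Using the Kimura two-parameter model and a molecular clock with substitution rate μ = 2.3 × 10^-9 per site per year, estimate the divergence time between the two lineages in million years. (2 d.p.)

Under the Kimura two-parameter model, d = −½ ln(1 − 2P − Q) − ¼ ln(1 − 2Q).
1 − 2P − Q = 0.5681, giving −½ ln(0.5681) = 0.282729.
1 − 2Q = 0.7302, giving −¼ ln(0.7302) = 0.078609.
d = 0.282729 + 0.078609 = 0.361338.
Under a molecular clock d = 2μt, so t = d/(2μ) = 0.361338 / (2 × 2.3 × 10^-9) = 78.55 million years.

78.55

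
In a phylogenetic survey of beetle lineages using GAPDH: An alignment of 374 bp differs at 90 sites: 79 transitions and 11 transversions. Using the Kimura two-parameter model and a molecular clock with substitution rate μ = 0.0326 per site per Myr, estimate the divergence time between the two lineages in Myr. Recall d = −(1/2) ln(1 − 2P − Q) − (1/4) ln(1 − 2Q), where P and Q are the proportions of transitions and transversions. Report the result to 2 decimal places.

4.84

P = 79/374 ≈ 0.21123 and Q = 11/374 ≈ 0.029412.
Under the Kimura two-parameter model, d = −½ ln(1 − 2P − Q) − ¼ ln(1 − 2Q).
1 − 2P − Q = 0.548128, giving −½ ln(0.548128) = 0.300623.
1 − 2Q = 0.941176, giving −¼ ln(0.941176) = 0.015156.
d = 0.300623 + 0.015156 = 0.315779.
Under a molecular clock d = 2μt, so t = d/(2μ) = 0.315779 / (2 × 0.0326) = 4.84 Myr.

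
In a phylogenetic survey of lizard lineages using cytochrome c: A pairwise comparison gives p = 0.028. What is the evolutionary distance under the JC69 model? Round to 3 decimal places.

0.029

d = −(3/4) ln(1 − 4p/3) = −0.75 ln(1 − 0.037333) = −0.75 ln(0.962667)
  = −0.75 × (-0.038048) = 0.028536 substitutions/site.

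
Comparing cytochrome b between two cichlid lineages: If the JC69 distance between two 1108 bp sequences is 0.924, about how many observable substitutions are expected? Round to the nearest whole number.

Invert JC69: p = (3/4)(1 − e^(−4d/3)) = 0.75 × (1 − e^(-1.232)) = 0.75 × (1 − 0.291709) = 0.531218.
Expected differing sites = pL ≈ 0.531218 × 1108 = 588.589544 ≈ 589.

589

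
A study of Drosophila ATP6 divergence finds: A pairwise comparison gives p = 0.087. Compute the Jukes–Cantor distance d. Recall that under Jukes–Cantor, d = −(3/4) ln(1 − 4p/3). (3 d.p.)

0.092

d = −(3/4) ln(1 − 4p/3) = −0.75 ln(1 − 0.116) = −0.75 ln(0.884)
  = −0.75 × (-0.123298) = 0.092474 substitutions/site.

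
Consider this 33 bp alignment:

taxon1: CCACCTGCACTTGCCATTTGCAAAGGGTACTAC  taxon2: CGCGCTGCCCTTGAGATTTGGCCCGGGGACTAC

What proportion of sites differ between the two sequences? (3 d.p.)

The sequences differ at 11 of 33 positions.
p = 11/33 = 0.333333… ≈ 0.333 (to 3 d.p.).

0.333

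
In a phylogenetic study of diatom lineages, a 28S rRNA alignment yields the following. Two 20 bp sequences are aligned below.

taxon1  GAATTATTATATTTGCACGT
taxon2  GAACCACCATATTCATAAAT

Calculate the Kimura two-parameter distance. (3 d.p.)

Of 20 sites, 8 differences are transitions and 1 are transversions, so P = 8/20 = 0.4 and Q = 1/20 = 0.05.
Under the Kimura two-parameter model, d = −½ ln(1 − 2P − Q) − ¼ ln(1 − 2Q).
1 − 2P − Q = 0.15, giving −½ ln(0.15) = 0.948560.
1 − 2Q = 0.9, giving −¼ ln(0.9) = 0.026340.
d = 0.948560 + 0.026340 = 0.974900.

0.975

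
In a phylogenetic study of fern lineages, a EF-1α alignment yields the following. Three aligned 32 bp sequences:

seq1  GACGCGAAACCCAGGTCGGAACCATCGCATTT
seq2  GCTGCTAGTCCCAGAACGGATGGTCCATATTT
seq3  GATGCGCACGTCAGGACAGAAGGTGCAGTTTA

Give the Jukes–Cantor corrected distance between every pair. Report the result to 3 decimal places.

seq1–seq2: 14/32 sites differ → p = 0.4375, d = −0.75 ln(1 − 0.583333) = 0.656601 ≈ 0.657.
seq1–seq3: 15/32 sites differ → p = 0.46875, d = −0.75 ln(1 − 0.625) = 0.735622 ≈ 0.736.
seq2–seq3: 14/32 sites differ → p = 0.4375, d = −0.75 ln(1 − 0.583333) = 0.656601 ≈ 0.657.

d(seq1,seq2) = 0.657, d(seq1,seq3) = 0.736, d(seq2,seq3) = 0.657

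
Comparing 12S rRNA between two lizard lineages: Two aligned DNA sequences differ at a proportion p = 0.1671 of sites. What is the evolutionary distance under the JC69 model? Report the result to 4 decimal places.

0.1890

d = −(3/4) ln(1 − 4p/3) = −0.75 ln(1 − 0.2228) = −0.75 ln(0.7772)
  = −0.75 × (-0.252058) = 0.189044 substitutions/site.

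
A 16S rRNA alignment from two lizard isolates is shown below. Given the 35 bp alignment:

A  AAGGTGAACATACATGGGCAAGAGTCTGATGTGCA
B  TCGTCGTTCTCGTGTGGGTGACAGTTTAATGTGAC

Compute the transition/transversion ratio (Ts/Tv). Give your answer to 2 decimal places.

1.00

Transitions are A↔G and C↔T; transversions are all other mismatches.
Transitions: 9. Transversions: 9.
R = 9/9 = 1.00.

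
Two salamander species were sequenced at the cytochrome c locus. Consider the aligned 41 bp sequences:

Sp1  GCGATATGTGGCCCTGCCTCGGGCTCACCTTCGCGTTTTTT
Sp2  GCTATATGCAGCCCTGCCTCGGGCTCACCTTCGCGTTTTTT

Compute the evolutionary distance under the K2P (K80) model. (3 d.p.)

0.078

Of 41 sites, 2 differences are transitions and 1 are transversions, so P = 2/41 ≈ 0.04878 and Q = 1/41 ≈ 0.02439.
Under the Kimura two-parameter model, d = −½ ln(1 − 2P − Q) − ¼ ln(1 − 2Q).
1 − 2P − Q = 0.87805, giving −½ ln(0.87805) = 0.065026.
1 − 2Q = 0.95122, giving −¼ ln(0.95122) = 0.012502.
d = 0.065026 + 0.012502 = 0.077528.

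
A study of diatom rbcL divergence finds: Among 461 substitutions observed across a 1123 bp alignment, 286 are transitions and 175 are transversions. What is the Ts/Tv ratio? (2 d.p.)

R = 286/175 = 1.634285… ≈ 1.63 (to 2 d.p.).

1.63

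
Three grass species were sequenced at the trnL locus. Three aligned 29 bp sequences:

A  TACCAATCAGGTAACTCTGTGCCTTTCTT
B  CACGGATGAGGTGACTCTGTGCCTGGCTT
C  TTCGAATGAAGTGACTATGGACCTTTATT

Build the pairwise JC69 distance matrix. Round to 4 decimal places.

d(A,B) = 0.2913, d(A,C) = 0.4006, d(B,C) = 0.4618

A–B: 7/29 sites differ → p ≈ 0.241379, d = −0.75 ln(1 − 0.321839) = 0.291278 ≈ 0.2913.
A–C: 9/29 sites differ → p ≈ 0.310345, d = −0.75 ln(1 − 0.413793) = 0.400562 ≈ 0.4006.
B–C: 10/29 sites differ → p ≈ 0.344828, d = −0.75 ln(1 − 0.459771) = 0.461822 ≈ 0.4618.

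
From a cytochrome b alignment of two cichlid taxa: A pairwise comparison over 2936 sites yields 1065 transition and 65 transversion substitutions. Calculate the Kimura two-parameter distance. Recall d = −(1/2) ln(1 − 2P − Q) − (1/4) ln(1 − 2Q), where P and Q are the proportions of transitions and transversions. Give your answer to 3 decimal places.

P = 1065/2936 ≈ 0.362738 and Q = 65/2936 ≈ 0.022139.
Under the Kimura two-parameter model, d = −½ ln(1 − 2P − Q) − ¼ ln(1 − 2Q).
1 − 2P − Q = 0.252385, giving −½ ln(0.252385) = 0.688400.
1 − 2Q = 0.955722, giving −¼ ln(0.955722) = 0.011322.
d = 0.688400 + 0.011322 = 0.699722.

0.700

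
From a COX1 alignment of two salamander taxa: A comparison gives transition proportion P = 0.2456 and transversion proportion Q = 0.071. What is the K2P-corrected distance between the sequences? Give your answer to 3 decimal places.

0.451

Under the Kimura two-parameter model, d = −½ ln(1 − 2P − Q) − ¼ ln(1 − 2Q).
1 − 2P − Q = 0.4378, giving −½ ln(0.4378) = 0.412997.
1 − 2Q = 0.858, giving −¼ ln(0.858) = 0.038288.
d = 0.412997 + 0.038288 = 0.451285.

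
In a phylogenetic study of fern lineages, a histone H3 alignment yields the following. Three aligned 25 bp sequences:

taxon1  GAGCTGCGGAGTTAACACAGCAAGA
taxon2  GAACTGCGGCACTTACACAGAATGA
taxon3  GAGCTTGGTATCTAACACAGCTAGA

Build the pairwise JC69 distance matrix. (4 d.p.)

taxon1–taxon2: 7/25 sites differ → p = 0.28, d = −0.75 ln(1 − 0.373333) = 0.350505 ≈ 0.3505.
taxon1–taxon3: 6/25 sites differ → p = 0.24, d = −0.75 ln(1 − 0.32) = 0.289247 ≈ 0.2892.
taxon2–taxon3: 10/25 sites differ → p = 0.4, d = −0.75 ln(1 − 0.533333) = 0.571605 ≈ 0.5716.

d(taxon1,taxon2) = 0.3505, d(taxon1,taxon3) = 0.2892, d(taxon2,taxon3) = 0.5716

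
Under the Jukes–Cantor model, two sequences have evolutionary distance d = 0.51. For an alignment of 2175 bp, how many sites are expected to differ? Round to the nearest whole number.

Invert JC69: p = (3/4)(1 − e^(−4d/3)) = 0.75 × (1 − e^(-0.68)) = 0.75 × (1 − 0.506617) = 0.370037.
Expected differing sites = pL ≈ 0.370037 × 2175 = 804.830475 ≈ 805.

805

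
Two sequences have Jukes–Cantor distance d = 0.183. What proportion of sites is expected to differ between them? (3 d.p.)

p = (3/4)(1 − e^(−4d/3)) = 0.75 × (1 − e^(-0.244)) = 0.75 × (1 − 0.783488) = 0.162384.

0.162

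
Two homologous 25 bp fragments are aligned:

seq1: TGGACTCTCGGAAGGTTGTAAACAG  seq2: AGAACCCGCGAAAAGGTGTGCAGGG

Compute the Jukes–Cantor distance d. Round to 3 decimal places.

0.663

The sequences differ at 11 of 25 sites, so p = 11/25 = 0.44.
d = −(3/4) ln(1 − 4p/3) = −0.75 ln(1 − 0.586667) = −0.75 ln(0.413333)
  = −0.75 × (-0.883502) = 0.662627 substitutions/site.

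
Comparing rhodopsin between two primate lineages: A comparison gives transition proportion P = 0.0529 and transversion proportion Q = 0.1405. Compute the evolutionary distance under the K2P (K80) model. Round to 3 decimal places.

0.224

Under the Kimura two-parameter model, d = −½ ln(1 − 2P − Q) − ¼ ln(1 − 2Q).
1 − 2P − Q = 0.7537, giving −½ ln(0.7537) = 0.141380.
1 − 2Q = 0.719, giving −¼ ln(0.719) = 0.082473.
d = 0.141380 + 0.082473 = 0.223853.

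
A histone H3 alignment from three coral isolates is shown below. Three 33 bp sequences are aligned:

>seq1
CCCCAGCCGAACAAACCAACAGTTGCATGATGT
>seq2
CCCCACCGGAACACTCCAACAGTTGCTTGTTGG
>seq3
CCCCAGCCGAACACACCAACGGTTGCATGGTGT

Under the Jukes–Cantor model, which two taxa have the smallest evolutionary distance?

seq1–seq2: 7/33 differ, p = 0.212, d = 0.249.
seq1–seq3: 3/33 differ, p = 0.091, d = 0.097.
seq2–seq3: 7/33 differ, p = 0.212, d = 0.249.
The smallest distance is between seq1 and seq3.

seq1 and seq3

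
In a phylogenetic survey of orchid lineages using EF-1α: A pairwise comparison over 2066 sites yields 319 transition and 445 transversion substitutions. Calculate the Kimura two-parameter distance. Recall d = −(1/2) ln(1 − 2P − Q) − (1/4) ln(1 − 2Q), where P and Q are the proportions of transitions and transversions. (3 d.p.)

P = 319/2066 ≈ 0.154405 and Q = 445/2066 ≈ 0.215392.
Under the Kimura two-parameter model, d = −½ ln(1 − 2P − Q) − ¼ ln(1 − 2Q).
1 − 2P − Q = 0.475798, giving −½ ln(0.475798) = 0.371381.
1 − 2Q = 0.569216, giving −¼ ln(0.569216) = 0.140874.
d = 0.371381 + 0.140874 = 0.512255.

0.512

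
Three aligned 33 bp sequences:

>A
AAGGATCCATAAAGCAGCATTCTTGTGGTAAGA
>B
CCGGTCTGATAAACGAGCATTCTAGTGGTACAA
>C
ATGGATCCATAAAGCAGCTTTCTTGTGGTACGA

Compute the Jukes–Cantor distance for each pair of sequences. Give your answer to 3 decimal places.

d(A,B) = 0.441, d(A,C) = 0.097, d(B,C) = 0.441

A–B: 11/33 sites differ → p ≈ 0.333333, d = −0.75 ln(1 − 0.444444) = 0.440839 ≈ 0.441.
A–C: 3/33 sites differ → p ≈ 0.090909, d = −0.75 ln(1 − 0.121212) = 0.096909 ≈ 0.097.
B–C: 11/33 sites differ → p ≈ 0.333333, d = −0.75 ln(1 − 0.444444) = 0.440839 ≈ 0.441.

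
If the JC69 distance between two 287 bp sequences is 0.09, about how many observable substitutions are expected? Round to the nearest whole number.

24

Invert JC69: p = (3/4)(1 − e^(−4d/3)) = 0.75 × (1 − e^(-0.12)) = 0.75 × (1 − 0.886920) = 0.084810.
Expected differing sites = pL ≈ 0.084810 × 287 = 24.34047 ≈ 24.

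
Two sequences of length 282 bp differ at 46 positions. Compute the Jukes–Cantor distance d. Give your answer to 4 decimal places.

0.1839

p = 46/282 ≈ 0.163121.
d = −(3/4) ln(1 − 4p/3) = −0.75 ln(1 − 0.217495) = −0.75 ln(0.782505)
  = −0.75 × (-0.245255) = 0.183941 substitutions/site.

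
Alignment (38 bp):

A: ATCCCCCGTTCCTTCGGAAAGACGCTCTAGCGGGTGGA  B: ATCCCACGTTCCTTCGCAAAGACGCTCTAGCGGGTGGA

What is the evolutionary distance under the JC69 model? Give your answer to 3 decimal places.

0.055

The sequences differ at 2 of 38 sites (6, 17), so p = 2/38 ≈ 0.052632.
d = −(3/4) ln(1 − 4p/3) = −0.75 ln(1 − 0.070176) = −0.75 ln(0.929824)
  = −0.75 × (-0.072760) = 0.054570 substitutions/site.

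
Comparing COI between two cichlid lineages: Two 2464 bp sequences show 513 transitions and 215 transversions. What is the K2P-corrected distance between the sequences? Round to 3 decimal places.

P = 513/2464 ≈ 0.208198 and Q = 215/2464 ≈ 0.087256.
Under the Kimura two-parameter model, d = −½ ln(1 − 2P − Q) − ¼ ln(1 − 2Q).
1 − 2P − Q = 0.496348, giving −½ ln(0.496348) = 0.350239.
1 − 2Q = 0.825488, giving −¼ ln(0.825488) = 0.047945.
d = 0.350239 + 0.047945 = 0.398184.

0.398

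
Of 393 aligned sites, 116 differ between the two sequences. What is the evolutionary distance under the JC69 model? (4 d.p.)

0.3751

p = 116/393 ≈ 0.295165.
d = −(3/4) ln(1 − 4p/3) = −0.75 ln(1 − 0.393553) = −0.75 ln(0.606447)
  = −0.75 × (-0.500138) = 0.375104 substitutions/site.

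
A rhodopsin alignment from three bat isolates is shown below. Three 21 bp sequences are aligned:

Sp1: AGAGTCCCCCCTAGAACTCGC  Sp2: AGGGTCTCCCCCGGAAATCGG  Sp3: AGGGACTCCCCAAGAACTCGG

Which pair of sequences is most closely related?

Sp1–Sp2: 6/21 differ, p = 0.286, d = 0.360.
Sp1–Sp3: 5/21 differ, p = 0.238, d = 0.286.
Sp2–Sp3: 4/21 differ, p = 0.190, d = 0.220.
The smallest distance is between Sp2 and Sp3.

Sp2 and Sp3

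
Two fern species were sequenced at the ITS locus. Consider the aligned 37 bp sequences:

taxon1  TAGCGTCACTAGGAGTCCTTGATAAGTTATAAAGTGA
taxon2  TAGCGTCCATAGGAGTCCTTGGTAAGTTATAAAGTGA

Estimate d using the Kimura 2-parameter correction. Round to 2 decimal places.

Of 37 sites, 1 differences are transitions and 2 are transversions, so P = 1/37 ≈ 0.027027 and Q = 2/37 ≈ 0.054054.
Under the Kimura two-parameter model, d = −½ ln(1 − 2P − Q) − ¼ ln(1 − 2Q).
1 − 2P − Q = 0.891892, giving −½ ln(0.891892) = 0.057205.
1 − 2Q = 0.891892, giving −¼ ln(0.891892) = 0.028603.
d = 0.057205 + 0.028603 = 0.085808.

0.09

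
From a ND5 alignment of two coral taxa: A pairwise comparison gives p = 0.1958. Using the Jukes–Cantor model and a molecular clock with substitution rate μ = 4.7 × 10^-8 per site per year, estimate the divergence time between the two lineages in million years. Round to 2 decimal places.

2.41

d = −(3/4) ln(1 − 4p/3) = −0.75 ln(1 − 0.261067) = −0.75 ln(0.738933)
  = −0.75 × (-0.302548) = 0.226911 substitutions/site.
Under a molecular clock d = 2μt, so t = d/(2μ) = 0.226911 / (2 × 4.7 × 10^-8) = 2.41 million years.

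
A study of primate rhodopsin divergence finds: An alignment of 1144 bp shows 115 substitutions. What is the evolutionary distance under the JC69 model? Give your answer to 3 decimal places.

p = 115/1144 ≈ 0.100524.
d = −(3/4) ln(1 − 4p/3) = −0.75 ln(1 − 0.134032) = −0.75 ln(0.865968)
  = −0.75 × (-0.143907) = 0.107930 substitutions/site.

0.108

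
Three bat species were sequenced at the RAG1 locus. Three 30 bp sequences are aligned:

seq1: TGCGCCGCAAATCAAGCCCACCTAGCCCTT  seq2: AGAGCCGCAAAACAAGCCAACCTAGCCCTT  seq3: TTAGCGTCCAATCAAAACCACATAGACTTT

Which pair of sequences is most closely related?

seq1 and seq2

seq1–seq2: 4/30 differ, p = 0.133, d = 0.147.
seq1–seq3: 10/30 differ, p = 0.333, d = 0.441.
seq2–seq3: 12/30 differ, p = 0.400, d = 0.572.
The smallest distance is between seq1 and seq2.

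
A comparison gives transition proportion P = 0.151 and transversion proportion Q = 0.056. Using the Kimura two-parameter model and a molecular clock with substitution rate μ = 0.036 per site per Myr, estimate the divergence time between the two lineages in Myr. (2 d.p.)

Under the Kimura two-parameter model, d = −½ ln(1 − 2P − Q) − ¼ ln(1 − 2Q).
1 − 2P − Q = 0.642, giving −½ ln(0.642) = 0.221583.
1 − 2Q = 0.888, giving −¼ ln(0.888) = 0.029696.
d = 0.221583 + 0.029696 = 0.251279.
Under a molecular clock d = 2μt, so t = d/(2μ) = 0.251279 / (2 × 0.036) = 3.49 Myr.

3.49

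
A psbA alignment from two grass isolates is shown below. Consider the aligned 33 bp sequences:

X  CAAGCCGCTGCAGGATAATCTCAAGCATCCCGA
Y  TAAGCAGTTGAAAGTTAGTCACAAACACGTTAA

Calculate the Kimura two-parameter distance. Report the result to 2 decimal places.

0.69

Of 33 sites, 9 differences are transitions and 5 are transversions, so P = 9/33 ≈ 0.272727 and Q = 5/33 ≈ 0.151515.
Under the Kimura two-parameter model, d = −½ ln(1 − 2P − Q) − ¼ ln(1 − 2Q).
1 − 2P − Q = 0.303031, giving −½ ln(0.303031) = 0.596960.
1 − 2Q = 0.69697, giving −¼ ln(0.69697) = 0.090253.
d = 0.596960 + 0.090253 = 0.687213.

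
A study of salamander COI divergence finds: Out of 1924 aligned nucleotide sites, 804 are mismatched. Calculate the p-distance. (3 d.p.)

0.418

p = 804/1924 = 0.417879… ≈ 0.418 (to 3 d.p.).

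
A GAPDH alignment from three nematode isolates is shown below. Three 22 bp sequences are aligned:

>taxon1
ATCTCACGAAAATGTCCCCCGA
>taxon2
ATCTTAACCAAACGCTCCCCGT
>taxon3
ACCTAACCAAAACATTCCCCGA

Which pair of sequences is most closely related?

taxon1–taxon2: 8/22 differ, p = 0.364, d = 0.497.
taxon1–taxon3: 6/22 differ, p = 0.273, d = 0.339.
taxon2–taxon3: 7/22 differ, p = 0.318, d = 0.414.
The smallest distance is between taxon1 and taxon3.

taxon1 and taxon3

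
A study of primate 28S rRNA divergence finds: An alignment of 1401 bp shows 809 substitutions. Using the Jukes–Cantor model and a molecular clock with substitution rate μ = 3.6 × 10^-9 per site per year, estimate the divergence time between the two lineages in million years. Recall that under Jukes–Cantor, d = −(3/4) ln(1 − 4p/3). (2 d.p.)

p = 809/1401 ≈ 0.577445.
d = −(3/4) ln(1 − 4p/3) = −0.75 ln(1 − 0.769927) = −0.75 ln(0.230073)
  = −0.75 × (-1.469359) = 1.102019 substitutions/site.
Under a molecular clock d = 2μt, so t = d/(2μ) = 1.102019 / (2 × 3.6 × 10^-9) = 153.06 million years.

153.06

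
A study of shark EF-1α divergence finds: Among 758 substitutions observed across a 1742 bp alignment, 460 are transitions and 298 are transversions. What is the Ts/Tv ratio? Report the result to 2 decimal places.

1.54

R = 460/298 = 1.543624… ≈ 1.54 (to 2 d.p.).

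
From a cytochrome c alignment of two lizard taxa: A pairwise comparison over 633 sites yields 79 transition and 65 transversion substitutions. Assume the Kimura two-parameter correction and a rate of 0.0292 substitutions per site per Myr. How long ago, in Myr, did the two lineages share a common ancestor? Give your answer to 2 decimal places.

P = 79/633 ≈ 0.124803 and Q = 65/633 ≈ 0.102686.
Under the Kimura two-parameter model, d = −½ ln(1 − 2P − Q) − ¼ ln(1 − 2Q).
1 − 2P − Q = 0.647708, giving −½ ln(0.647708) = 0.217158.
1 − 2Q = 0.794628, giving −¼ ln(0.794628) = 0.057470.
d = 0.217158 + 0.057470 = 0.274628.
Under a molecular clock d = 2μt, so t = d/(2μ) = 0.274628 / (2 × 0.0292) = 4.70 Myr.

4.70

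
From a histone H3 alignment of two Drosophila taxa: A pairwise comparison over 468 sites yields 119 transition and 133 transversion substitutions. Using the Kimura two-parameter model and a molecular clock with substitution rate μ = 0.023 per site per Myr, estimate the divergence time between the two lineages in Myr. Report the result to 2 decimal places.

P = 119/468 ≈ 0.254274 and Q = 133/468 ≈ 0.284188.
Under the Kimura two-parameter model, d = −½ ln(1 − 2P − Q) − ¼ ln(1 − 2Q).
1 − 2P − Q = 0.207264, giving −½ ln(0.207264) = 0.786881.
1 − 2Q = 0.431624, giving −¼ ln(0.431624) = 0.210050.
d = 0.786881 + 0.210050 = 0.996931.
Under a molecular clock d = 2μt, so t = d/(2μ) = 0.996931 / (2 × 0.023) = 21.67 Myr.

21.67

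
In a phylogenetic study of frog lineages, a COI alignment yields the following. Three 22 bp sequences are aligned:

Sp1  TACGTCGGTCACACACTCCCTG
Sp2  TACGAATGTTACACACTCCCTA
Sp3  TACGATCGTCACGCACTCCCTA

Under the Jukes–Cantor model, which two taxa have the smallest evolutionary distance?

Sp1–Sp2: 5/22 differ, p = 0.227, d = 0.271.
Sp1–Sp3: 5/22 differ, p = 0.227, d = 0.271.
Sp2–Sp3: 4/22 differ, p = 0.182, d = 0.208.
The smallest distance is between Sp2 and Sp3.

Sp2 and Sp3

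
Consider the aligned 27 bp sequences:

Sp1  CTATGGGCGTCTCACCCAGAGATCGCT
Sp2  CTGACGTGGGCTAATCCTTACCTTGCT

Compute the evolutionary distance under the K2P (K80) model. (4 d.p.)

Of 27 sites, 3 differences are transitions and 10 are transversions, so P = 3/27 ≈ 0.111111 and Q = 10/27 ≈ 0.37037.
Under the Kimura two-parameter model, d = −½ ln(1 − 2P − Q) − ¼ ln(1 − 2Q).
1 − 2P − Q = 0.407408, giving −½ ln(0.407408) = 0.448970.
1 − 2Q = 0.25926, giving −¼ ln(0.25926) = 0.337481.
d = 0.448970 + 0.337481 = 0.786451.

0.7865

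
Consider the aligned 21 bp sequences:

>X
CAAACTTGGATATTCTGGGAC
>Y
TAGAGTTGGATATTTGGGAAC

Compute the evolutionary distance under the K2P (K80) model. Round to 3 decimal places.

0.376

Of 21 sites, 4 differences are transitions and 2 are transversions, so P = 4/21 ≈ 0.190476 and Q = 2/21 ≈ 0.095238.
Under the Kimura two-parameter model, d = −½ ln(1 − 2P − Q) − ¼ ln(1 − 2Q).
1 − 2P − Q = 0.52381, giving −½ ln(0.52381) = 0.323313.
1 − 2Q = 0.809524, giving −¼ ln(0.809524) = 0.052827.
d = 0.323313 + 0.052827 = 0.376140.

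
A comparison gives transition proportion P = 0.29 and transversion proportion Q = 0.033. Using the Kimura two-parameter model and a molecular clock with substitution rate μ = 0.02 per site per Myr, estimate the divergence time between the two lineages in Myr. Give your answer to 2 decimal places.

Under the Kimura two-parameter model, d = −½ ln(1 − 2P − Q) − ¼ ln(1 − 2Q).
1 − 2P − Q = 0.387, giving −½ ln(0.387) = 0.474665.
1 − 2Q = 0.934, giving −¼ ln(0.934) = 0.017070.
d = 0.474665 + 0.017070 = 0.491735.
Under a molecular clock d = 2μt, so t = d/(2μ) = 0.491735 / (2 × 0.02) = 12.29 Myr.

12.29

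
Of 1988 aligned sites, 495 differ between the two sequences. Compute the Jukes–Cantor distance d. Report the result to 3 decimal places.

0.303

p = 495/1988 ≈ 0.248994.
d = −(3/4) ln(1 − 4p/3) = −0.75 ln(1 − 0.331992) = −0.75 ln(0.668008)
  = −0.75 × (-0.403455) = 0.302591 substitutions/site.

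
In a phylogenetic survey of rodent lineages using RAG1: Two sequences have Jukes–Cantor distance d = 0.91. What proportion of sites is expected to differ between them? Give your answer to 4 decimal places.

p = (3/4)(1 − e^(−4d/3)) = 0.75 × (1 − e^(-1.213333)) = 0.75 × (1 − 0.297205) = 0.527096.

0.5271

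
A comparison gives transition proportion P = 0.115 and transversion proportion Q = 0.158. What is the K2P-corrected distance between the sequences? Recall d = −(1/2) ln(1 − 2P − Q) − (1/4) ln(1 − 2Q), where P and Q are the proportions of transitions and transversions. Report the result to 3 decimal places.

0.340

Under the Kimura two-parameter model, d = −½ ln(1 − 2P − Q) − ¼ ln(1 − 2Q).
1 − 2P − Q = 0.612, giving −½ ln(0.612) = 0.245511.
1 − 2Q = 0.684, giving −¼ ln(0.684) = 0.094949.
d = 0.245511 + 0.094949 = 0.340460.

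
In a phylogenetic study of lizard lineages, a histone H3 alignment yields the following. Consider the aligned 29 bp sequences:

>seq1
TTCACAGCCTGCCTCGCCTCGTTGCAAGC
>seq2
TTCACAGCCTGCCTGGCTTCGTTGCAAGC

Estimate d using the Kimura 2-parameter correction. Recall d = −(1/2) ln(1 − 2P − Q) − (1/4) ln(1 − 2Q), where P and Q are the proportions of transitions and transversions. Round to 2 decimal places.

Of 29 sites, 1 differences are transitions and 1 are transversions, so P = 1/29 ≈ 0.034483 and Q = 1/29 ≈ 0.034483.
Under the Kimura two-parameter model, d = −½ ln(1 − 2P − Q) − ¼ ln(1 − 2Q).
1 − 2P − Q = 0.896551, giving −½ ln(0.896551) = 0.054600.
1 − 2Q = 0.931034, giving −¼ ln(0.931034) = 0.017865.
d = 0.054600 + 0.017865 = 0.072465.

0.07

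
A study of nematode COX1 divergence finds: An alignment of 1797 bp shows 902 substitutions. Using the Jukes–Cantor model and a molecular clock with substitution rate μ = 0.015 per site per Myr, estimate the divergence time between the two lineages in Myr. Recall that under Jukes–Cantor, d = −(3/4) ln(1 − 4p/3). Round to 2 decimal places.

p = 902/1797 ≈ 0.501948.
d = −(3/4) ln(1 − 4p/3) = −0.75 ln(1 − 0.669264) = −0.75 ln(0.330736)
  = −0.75 × (-1.106435) = 0.829826 substitutions/site.
Under a molecular clock d = 2μt, so t = d/(2μ) = 0.829826 / (2 × 0.015) = 27.66 Myr.

27.66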